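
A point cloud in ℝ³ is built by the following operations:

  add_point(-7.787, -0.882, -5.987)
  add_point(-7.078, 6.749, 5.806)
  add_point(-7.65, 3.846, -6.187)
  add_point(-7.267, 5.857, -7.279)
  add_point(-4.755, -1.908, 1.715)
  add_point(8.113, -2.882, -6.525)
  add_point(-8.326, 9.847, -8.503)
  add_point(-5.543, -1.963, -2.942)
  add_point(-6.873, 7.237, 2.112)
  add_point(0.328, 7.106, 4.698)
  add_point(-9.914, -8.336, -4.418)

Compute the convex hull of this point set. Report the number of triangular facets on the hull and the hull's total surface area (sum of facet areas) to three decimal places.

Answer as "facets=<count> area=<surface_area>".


Points on the hull: [1, 4, 5, 6, 9, 10] (6 of 11).

Facet areas (half cross-product norm):
  f1: (p6, p5, p10) → 163.5837
  f2: (p1, p6, p10) → 125.3048
  f3: (p4, p5, p10) → 78.5046
  f4: (p4, p1, p10) → 37.1458
  f5: (p9, p4, p5) → 80.8765
  f6: (p9, p4, p1) → 35.7365
  f7: (p9, p6, p5) → 132.8894
  f8: (p9, p1, p6) → 54.9432
Σ area = 708.984

Euler characteristic 6−12+8 = 2 ✓

facets=8 area=708.984


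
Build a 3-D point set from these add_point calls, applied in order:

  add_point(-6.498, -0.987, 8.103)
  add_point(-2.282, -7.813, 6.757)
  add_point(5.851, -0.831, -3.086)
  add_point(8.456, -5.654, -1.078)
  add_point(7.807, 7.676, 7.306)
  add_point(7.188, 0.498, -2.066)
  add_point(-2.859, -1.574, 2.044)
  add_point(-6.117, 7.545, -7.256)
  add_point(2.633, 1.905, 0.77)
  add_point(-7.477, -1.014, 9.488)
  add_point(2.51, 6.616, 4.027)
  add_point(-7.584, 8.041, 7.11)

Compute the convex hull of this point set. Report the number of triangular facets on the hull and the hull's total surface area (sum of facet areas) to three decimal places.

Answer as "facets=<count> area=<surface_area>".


Hull vertices (8/12): indices [1, 2, 3, 4, 5, 7, 9, 11].

Per-facet area ½‖(b−a)×(c−a)‖:
  f1: (p7, p1, p3) → 132.9444
  f2: (p4, p1, p3) → 103.8305
  f3: (p4, p7, p11) → 110.7864
  f4: (p5, p4, p3) → 33.4891
  f5: (p5, p4, p7) → 94.0764
  f6: (p9, p4, p1) → 78.4713
  f7: (p9, p7, p1) → 84.6277
  f8: (p9, p4, p11) → 72.0255
  f9: (p9, p7, p11) → 66.0122
  f10: (p2, p7, p3) → 19.1913
  f11: (p2, p5, p3) → 6.2409
  f12: (p2, p5, p7) → 15.6287
Σ area = 817.324

Euler characteristic 8−18+12 = 2 ✓

facets=12 area=817.324


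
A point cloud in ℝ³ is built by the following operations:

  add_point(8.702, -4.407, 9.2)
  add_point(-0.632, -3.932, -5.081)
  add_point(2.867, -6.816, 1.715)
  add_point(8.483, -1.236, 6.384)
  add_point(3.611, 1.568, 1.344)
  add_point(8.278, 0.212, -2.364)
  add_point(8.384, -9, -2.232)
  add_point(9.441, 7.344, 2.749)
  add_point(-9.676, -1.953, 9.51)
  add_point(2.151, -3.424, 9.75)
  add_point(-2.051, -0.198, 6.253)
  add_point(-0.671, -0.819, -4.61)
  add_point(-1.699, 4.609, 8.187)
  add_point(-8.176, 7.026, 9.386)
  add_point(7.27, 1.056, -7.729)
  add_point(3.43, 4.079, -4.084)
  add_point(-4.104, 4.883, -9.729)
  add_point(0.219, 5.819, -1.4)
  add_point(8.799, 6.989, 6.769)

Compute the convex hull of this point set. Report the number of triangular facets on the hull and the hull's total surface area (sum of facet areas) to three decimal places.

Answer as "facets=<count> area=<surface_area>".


facets=18 area=1110.165

Points on the hull: [0, 1, 2, 6, 7, 8, 9, 13, 14, 16, 18] (11 of 19).

Triangle areas on the boundary:
  f1: (p0, p6, p7) → 82.1515
  f2: (p13, p16, p8) → 89.3378
  f3: (p13, p16, p7) → 156.4172
  f4: (p1, p6, p8) → 89.2561
  f5: (p1, p16, p8) → 90.6833
  f6: (p14, p6, p7) → 71.4362
  f7: (p14, p16, p7) → 74.7232
  f8: (p14, p1, p6) → 48.4269
  f9: (p14, p1, p16) → 49.1768
  f10: (p2, p6, p8) → 3.4390
  f11: (p2, p0, p6) → 34.8651
  f12: (p9, p13, p8) → 54.2172
  f13: (p9, p13, p0) → 29.5887
  f14: (p9, p2, p8) → 51.8386
  f15: (p9, p2, p0) → 28.4111
  f16: (p18, p0, p7) → 22.7750
  f17: (p18, p13, p7) → 33.4212
  f18: (p18, p13, p0) → 100.0000
Σ area = 1110.165

Euler: V−E+F = 11−27+18 = 2.


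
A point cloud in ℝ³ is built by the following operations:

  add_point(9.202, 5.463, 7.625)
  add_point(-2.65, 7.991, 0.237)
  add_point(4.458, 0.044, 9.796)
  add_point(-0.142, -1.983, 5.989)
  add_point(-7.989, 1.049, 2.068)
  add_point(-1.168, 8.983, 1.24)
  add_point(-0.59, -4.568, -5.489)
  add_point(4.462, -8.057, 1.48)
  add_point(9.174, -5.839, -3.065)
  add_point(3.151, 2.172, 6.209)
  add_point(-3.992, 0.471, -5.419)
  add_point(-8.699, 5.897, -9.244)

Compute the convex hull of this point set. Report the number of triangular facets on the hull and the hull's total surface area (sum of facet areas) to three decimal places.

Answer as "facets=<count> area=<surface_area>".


facets=16 area=778.018

10 of the 12 inputs are extreme points: [0, 1, 2, 3, 4, 5, 6, 7, 8, 11].

Area of each hull facet:
  f1: (p8, p0, p11) → 169.9376
  f2: (p8, p2, p0) → 55.3107
  f3: (p8, p2, p7) → 38.8777
  f4: (p5, p0, p11) → 50.7553
  f5: (p5, p2, p0) → 46.9801
  f6: (p3, p2, p7) → 27.6103
  f7: (p6, p8, p11) → 47.8387
  f8: (p6, p8, p7) → 31.1368
  f9: (p4, p5, p2) → 68.5252
  f10: (p4, p3, p2) → 18.7830
  f11: (p4, p6, p11) → 68.8910
  f12: (p4, p3, p7) → 36.7303
  f13: (p4, p6, p7) → 55.5694
  f14: (p1, p5, p11) → 5.6012
  f15: (p1, p4, p11) → 49.0075
  f16: (p1, p4, p5) → 6.4632
Σ area = 778.018

Check V−E+F: 10 − 24 + 16 = 2.


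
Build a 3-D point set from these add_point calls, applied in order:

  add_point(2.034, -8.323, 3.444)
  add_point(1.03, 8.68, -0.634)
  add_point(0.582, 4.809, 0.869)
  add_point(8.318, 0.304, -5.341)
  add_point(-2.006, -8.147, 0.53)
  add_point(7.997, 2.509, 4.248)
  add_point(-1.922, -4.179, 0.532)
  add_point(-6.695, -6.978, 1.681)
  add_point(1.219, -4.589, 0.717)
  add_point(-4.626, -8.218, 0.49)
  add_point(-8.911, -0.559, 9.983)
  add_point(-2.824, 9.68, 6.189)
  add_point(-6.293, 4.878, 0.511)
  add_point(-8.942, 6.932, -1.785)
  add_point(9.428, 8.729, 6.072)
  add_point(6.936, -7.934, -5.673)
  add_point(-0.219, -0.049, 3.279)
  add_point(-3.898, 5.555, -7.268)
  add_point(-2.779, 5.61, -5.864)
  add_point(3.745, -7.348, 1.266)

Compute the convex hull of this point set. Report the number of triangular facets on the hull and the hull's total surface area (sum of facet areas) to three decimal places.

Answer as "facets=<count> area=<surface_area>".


13 of the 20 inputs are extreme points: [0, 1, 3, 5, 7, 9, 10, 11, 13, 14, 15, 17, 19].

Facet areas (half cross-product norm):
  f1: (p10, p0, p14) → 135.8322
  f2: (p11, p10, p13) → 62.7164
  f3: (p11, p10, p14) → 69.5365
  f4: (p5, p0, p14) → 13.9504
  f5: (p5, p15, p14) → 22.5827
  f6: (p9, p17, p15) → 99.2340
  f7: (p9, p15, p0) → 37.6320
  f8: (p3, p15, p14) → 46.2742
  f9: (p3, p17, p15) → 54.6651
  f10: (p1, p11, p14) → 41.9146
  f11: (p1, p3, p14) → 63.1318
  f12: (p1, p3, p17) → 52.1790
  f13: (p1, p11, p13) → 37.5763
  f14: (p1, p17, p13) → 32.5212
  f15: (p19, p15, p0) → 5.1436
  f16: (p19, p5, p0) → 15.5103
  f17: (p19, p5, p15) → 42.1815
  f18: (p7, p10, p13) → 70.5901
  f19: (p7, p17, p13) → 54.6672
  f20: (p7, p9, p17) → 21.0481
  f21: (p7, p10, p0) → 47.8357
  f22: (p7, p9, p0) → 8.3102
Σ area = 1035.033

Euler characteristic 13−33+22 = 2 ✓

facets=22 area=1035.033


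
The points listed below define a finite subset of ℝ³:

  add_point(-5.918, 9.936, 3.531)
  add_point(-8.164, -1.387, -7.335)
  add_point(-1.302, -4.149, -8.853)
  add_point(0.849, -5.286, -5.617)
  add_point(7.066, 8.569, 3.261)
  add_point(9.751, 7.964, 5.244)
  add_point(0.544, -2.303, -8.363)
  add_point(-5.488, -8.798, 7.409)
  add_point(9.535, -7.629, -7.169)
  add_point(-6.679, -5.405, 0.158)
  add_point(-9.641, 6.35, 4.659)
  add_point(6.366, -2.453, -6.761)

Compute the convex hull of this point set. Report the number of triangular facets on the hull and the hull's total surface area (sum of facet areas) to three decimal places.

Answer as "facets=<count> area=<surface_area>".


facets=18 area=1026.583

Extreme-point indices: [0, 1, 2, 4, 5, 6, 7, 8, 9, 10, 11] — 11 of 12 on the boundary.

Triangle areas on the boundary:
  f1: (p7, p5, p10) → 152.5119
  f2: (p8, p7, p5) → 193.1291
  f3: (p8, p2, p7) → 100.2346
  f4: (p0, p5, p10) → 34.0221
  f5: (p9, p2, p7) → 28.8212
  f6: (p11, p8, p5) → 43.1822
  f7: (p1, p0, p10) → 37.7082
  f8: (p1, p9, p2) → 32.2079
  f9: (p1, p7, p10) → 105.1083
  f10: (p1, p9, p7) → 2.0756
  f11: (p4, p0, p5) → 13.4773
  f12: (p4, p11, p5) → 24.1449
  f13: (p6, p4, p11) → 44.0832
  f14: (p6, p1, p2) → 9.4304
  f15: (p6, p1, p0) → 69.8754
  f16: (p6, p4, p0) → 107.2432
  f17: (p6, p8, p2) → 13.4770
  f18: (p6, p11, p8) → 15.8507
Σ area = 1026.583

Check V−E+F: 11 − 27 + 18 = 2.


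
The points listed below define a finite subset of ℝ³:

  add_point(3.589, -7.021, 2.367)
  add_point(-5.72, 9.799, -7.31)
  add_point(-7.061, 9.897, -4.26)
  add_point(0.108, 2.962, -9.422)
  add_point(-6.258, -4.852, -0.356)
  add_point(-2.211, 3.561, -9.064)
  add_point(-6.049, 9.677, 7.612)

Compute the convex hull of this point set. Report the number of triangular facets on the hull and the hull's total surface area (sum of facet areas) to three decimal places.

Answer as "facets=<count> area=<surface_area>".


facets=10 area=554.668

7 of the 7 inputs are extreme points: [0, 1, 2, 3, 4, 5, 6].

Triangle areas on the boundary:
  f1: (p6, p3, p0) → 142.2592
  f2: (p4, p3, p0) → 70.0067
  f3: (p4, p6, p2) → 87.4767
  f4: (p4, p6, p0) → 86.4532
  f5: (p1, p6, p2) → 9.5481
  f6: (p1, p6, p3) → 66.9187
  f7: (p1, p4, p2) → 25.0265
  f8: (p5, p4, p3) → 15.0014
  f9: (p5, p1, p3) → 6.3673
  f10: (p5, p1, p4) → 45.6104
Σ area = 554.668

Euler: V−E+F = 7−15+10 = 2.


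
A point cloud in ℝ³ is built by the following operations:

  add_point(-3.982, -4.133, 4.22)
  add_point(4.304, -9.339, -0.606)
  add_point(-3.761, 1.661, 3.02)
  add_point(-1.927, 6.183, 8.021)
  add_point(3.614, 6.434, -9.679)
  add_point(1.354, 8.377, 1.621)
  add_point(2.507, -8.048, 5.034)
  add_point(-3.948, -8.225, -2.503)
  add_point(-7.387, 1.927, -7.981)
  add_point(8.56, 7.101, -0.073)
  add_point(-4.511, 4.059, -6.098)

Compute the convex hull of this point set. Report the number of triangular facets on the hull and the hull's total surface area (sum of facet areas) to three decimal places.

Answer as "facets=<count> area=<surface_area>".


Hull vertices (10/11): indices [0, 1, 3, 4, 5, 6, 7, 8, 9, 10].

Per-facet area ½‖(b−a)×(c−a)‖:
  f1: (p4, p1, p9) → 90.0671
  f2: (p0, p3, p8) → 78.3933
  f3: (p10, p3, p8) → 22.1307
  f4: (p10, p4, p8) → 15.0991
  f5: (p5, p3, p9) → 23.3785
  f6: (p5, p4, p9) → 39.5888
  f7: (p5, p10, p3) → 38.5353
  f8: (p5, p10, p4) → 46.3643
  f9: (p7, p0, p8) → 47.3083
  f10: (p7, p4, p8) → 71.7640
  f11: (p7, p4, p1) → 75.0761
  f12: (p6, p0, p3) → 40.9065
  f13: (p6, p1, p9) → 50.7958
  f14: (p6, p3, p9) → 96.7368
  f15: (p6, p7, p1) → 25.7202
  f16: (p6, p7, p0) → 29.5077
Σ area = 791.372

Euler: V−E+F = 10−24+16 = 2.

facets=16 area=791.372


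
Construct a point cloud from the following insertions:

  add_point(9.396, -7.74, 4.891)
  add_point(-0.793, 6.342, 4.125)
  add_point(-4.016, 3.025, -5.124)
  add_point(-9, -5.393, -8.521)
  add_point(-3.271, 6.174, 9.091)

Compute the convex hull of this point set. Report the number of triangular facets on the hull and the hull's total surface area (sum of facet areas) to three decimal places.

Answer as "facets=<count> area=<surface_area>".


Points on the hull: [0, 1, 2, 3, 4] (5 of 5).

Area of each hull facet:
  f1: (p4, p0, p3) → 194.2080
  f2: (p4, p1, p0) → 47.3507
  f3: (p2, p0, p3) → 102.9202
  f4: (p2, p1, p0) → 89.8937
  f5: (p2, p4, p3) → 64.4773
  f6: (p2, p4, p1) → 21.7888
Σ area = 520.639

Euler characteristic 5−9+6 = 2 ✓

facets=6 area=520.639


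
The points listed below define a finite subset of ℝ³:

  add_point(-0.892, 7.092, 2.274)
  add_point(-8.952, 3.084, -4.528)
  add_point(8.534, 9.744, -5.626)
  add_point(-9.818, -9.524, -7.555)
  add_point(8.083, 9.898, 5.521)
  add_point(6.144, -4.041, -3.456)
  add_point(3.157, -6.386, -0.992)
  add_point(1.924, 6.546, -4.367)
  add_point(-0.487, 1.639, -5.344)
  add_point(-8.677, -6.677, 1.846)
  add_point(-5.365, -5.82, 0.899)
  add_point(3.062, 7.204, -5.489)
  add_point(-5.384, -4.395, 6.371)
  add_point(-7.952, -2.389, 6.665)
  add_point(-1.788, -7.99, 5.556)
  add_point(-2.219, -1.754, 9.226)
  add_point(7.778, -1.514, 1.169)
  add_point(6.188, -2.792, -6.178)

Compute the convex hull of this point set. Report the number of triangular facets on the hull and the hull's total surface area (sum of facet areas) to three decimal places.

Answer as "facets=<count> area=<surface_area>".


Hull vertices (14/18): indices [0, 1, 2, 3, 4, 5, 6, 9, 11, 13, 14, 15, 16, 17].

Area of each hull facet:
  f1: (p11, p2, p3) → 30.3624
  f2: (p11, p1, p3) → 77.2400
  f3: (p11, p1, p2) → 4.4752
  f4: (p0, p4, p2) → 53.0527
  f5: (p0, p1, p2) → 69.0464
  f6: (p13, p0, p1) → 63.2692
  f7: (p13, p15, p4) → 41.6403
  f8: (p13, p0, p4) → 50.0131
  f9: (p17, p2, p3) → 92.7192
  f10: (p17, p5, p3) → 25.9479
  f11: (p14, p13, p15) → 22.2159
  f12: (p9, p1, p3) → 55.3269
  f13: (p9, p13, p1) → 37.4497
  f14: (p9, p14, p3) → 34.0378
  f15: (p9, p14, p13) → 24.2639
  f16: (p6, p5, p3) → 30.1569
  f17: (p6, p14, p3) → 60.7861
  f18: (p16, p4, p2) → 63.3797
  f19: (p16, p15, p4) → 77.0696
  f20: (p16, p14, p15) → 43.6359
  f21: (p16, p6, p5) → 12.4857
  f22: (p16, p6, p14) → 28.3089
  f23: (p16, p17, p2) → 47.1903
  f24: (p16, p17, p5) → 6.8101
Σ area = 1050.883

Euler: V−E+F = 14−36+24 = 2.

facets=24 area=1050.883


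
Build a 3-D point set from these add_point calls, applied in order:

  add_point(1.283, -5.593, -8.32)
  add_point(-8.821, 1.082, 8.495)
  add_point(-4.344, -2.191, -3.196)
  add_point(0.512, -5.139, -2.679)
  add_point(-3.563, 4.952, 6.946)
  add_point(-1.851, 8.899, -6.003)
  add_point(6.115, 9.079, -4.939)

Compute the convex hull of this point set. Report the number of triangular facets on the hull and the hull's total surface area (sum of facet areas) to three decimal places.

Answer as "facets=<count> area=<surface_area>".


facets=10 area=522.797

Hull vertices (7/7): indices [0, 1, 2, 3, 4, 5, 6].

Facet areas (half cross-product norm):
  f1: (p5, p2, p1) → 75.6530
  f2: (p5, p0, p6) → 59.4930
  f3: (p5, p2, p0) → 48.5781
  f4: (p3, p0, p6) → 43.7965
  f5: (p3, p2, p1) → 34.6619
  f6: (p3, p2, p0) → 16.2540
  f7: (p4, p3, p1) → 48.7232
  f8: (p4, p3, p6) → 100.7403
  f9: (p4, p5, p1) → 40.0534
  f10: (p4, p5, p6) → 54.8437
Σ area = 522.797

Check V−E+F: 7 − 15 + 10 = 2.


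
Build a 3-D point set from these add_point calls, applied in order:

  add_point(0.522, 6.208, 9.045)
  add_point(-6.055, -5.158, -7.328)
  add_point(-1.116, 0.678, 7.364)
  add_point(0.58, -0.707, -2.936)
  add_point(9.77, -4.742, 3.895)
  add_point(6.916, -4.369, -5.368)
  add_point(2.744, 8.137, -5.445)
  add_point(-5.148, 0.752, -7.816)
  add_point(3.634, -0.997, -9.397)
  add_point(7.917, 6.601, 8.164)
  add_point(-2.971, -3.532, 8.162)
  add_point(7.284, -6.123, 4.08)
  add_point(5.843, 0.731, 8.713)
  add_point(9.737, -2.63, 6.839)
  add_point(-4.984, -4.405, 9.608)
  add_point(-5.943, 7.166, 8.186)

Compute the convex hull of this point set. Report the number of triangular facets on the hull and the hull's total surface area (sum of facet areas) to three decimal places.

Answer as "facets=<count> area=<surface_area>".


Points on the hull: [0, 1, 4, 5, 6, 7, 8, 9, 11, 12, 13, 14, 15] (13 of 16).

Facet areas (half cross-product norm):
  f1: (p11, p14, p1) → 107.7130
  f2: (p15, p14, p1) → 99.0105
  f3: (p15, p9, p6) → 94.8916
  f4: (p13, p9, p4) → 12.6000
  f5: (p13, p11, p4) → 5.0344
  f6: (p13, p11, p14) → 34.1869
  f7: (p5, p8, p6) → 29.6419
  f8: (p5, p9, p4) → 57.5368
  f9: (p5, p9, p6) → 94.2092
  f10: (p5, p11, p4) → 13.6057
  f11: (p5, p8, p1) → 32.9477
  f12: (p5, p11, p1) → 62.2330
  f13: (p7, p15, p1) → 49.6381
  f14: (p7, p15, p6) → 86.9219
  f15: (p7, p8, p1) → 27.2630
  f16: (p7, p8, p6) → 42.8738
  f17: (p0, p15, p14) → 37.4267
  f18: (p0, p15, p9) → 7.7145
  f19: (p12, p13, p14) → 30.0904
  f20: (p12, p13, p9) → 16.2620
  f21: (p12, p0, p14) → 43.4438
  f22: (p12, p0, p9) → 21.4695
Σ area = 1006.714

Euler characteristic 13−33+22 = 2 ✓

facets=22 area=1006.714


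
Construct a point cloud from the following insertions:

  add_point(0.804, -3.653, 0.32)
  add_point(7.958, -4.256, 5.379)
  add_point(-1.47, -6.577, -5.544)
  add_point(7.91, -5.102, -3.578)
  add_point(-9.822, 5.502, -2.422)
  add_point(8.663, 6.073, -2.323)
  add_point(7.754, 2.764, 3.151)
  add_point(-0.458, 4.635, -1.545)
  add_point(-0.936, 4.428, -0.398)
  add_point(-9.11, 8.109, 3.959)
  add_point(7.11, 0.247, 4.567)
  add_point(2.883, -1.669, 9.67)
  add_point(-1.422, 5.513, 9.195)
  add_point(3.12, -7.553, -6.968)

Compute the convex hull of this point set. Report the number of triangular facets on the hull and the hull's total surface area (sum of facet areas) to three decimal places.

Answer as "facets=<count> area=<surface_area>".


facets=16 area=801.794

Points on the hull: [1, 2, 3, 4, 5, 6, 9, 11, 12, 13] (10 of 14).

Area of each hull facet:
  f1: (p13, p5, p4) → 131.4702
  f2: (p2, p13, p4) → 24.7118
  f3: (p1, p2, p13) → 33.4980
  f4: (p1, p2, p11) → 52.0526
  f5: (p9, p5, p4) → 63.6219
  f6: (p9, p12, p5) → 73.5494
  f7: (p9, p12, p11) → 30.0798
  f8: (p9, p2, p4) → 46.7895
  f9: (p9, p2, p11) → 128.8223
  f10: (p6, p12, p5) → 32.8235
  f11: (p6, p12, p11) → 38.2278
  f12: (p6, p1, p5) → 16.0006
  f13: (p6, p1, p11) → 25.8272
  f14: (p3, p13, p5) → 31.2034
  f15: (p3, p1, p5) → 49.6291
  f16: (p3, p1, p13) → 23.4870
Σ area = 801.794

Euler characteristic 10−24+16 = 2 ✓


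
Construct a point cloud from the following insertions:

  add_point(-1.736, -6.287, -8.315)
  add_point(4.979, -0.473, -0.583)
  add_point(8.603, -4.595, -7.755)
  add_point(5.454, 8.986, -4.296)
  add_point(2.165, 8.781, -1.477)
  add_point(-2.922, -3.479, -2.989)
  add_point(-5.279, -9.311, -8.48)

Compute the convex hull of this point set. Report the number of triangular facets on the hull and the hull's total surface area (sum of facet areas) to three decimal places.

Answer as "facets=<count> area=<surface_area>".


Extreme-point indices: [0, 1, 2, 3, 4, 5, 6] — 7 of 7 on the boundary.

Triangle areas on the boundary:
  f1: (p1, p2, p6) → 65.0302
  f2: (p1, p3, p2) → 45.6268
  f3: (p4, p3, p6) → 44.8572
  f4: (p4, p1, p3) → 20.9228
  f5: (p0, p2, p6) → 12.6557
  f6: (p0, p3, p6) → 18.1037
  f7: (p0, p3, p2) → 75.2529
  f8: (p5, p1, p6) → 27.1520
  f9: (p5, p4, p6) → 31.6894
  f10: (p5, p4, p1) → 42.6531
Σ area = 383.944

Euler: V−E+F = 7−15+10 = 2.

facets=10 area=383.944


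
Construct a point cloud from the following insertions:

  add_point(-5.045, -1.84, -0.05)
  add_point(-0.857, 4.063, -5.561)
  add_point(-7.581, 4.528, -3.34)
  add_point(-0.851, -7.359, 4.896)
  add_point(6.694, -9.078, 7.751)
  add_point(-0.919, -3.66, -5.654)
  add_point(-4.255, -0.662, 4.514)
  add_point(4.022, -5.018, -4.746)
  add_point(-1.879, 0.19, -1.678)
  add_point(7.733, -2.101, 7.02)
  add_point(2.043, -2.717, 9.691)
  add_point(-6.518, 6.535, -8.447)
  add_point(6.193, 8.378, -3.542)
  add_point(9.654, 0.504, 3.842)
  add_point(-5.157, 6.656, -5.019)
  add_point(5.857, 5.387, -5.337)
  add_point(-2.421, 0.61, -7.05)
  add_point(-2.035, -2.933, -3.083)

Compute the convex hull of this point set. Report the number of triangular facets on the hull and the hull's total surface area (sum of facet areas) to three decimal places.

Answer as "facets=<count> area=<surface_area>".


facets=26 area=768.989

Hull vertices (15/18): indices [0, 2, 3, 4, 5, 6, 7, 9, 10, 11, 12, 13, 14, 15, 16].

Facet areas (half cross-product norm):
  f1: (p7, p4, p13) → 60.1158
  f2: (p3, p10, p4) → 26.6517
  f3: (p3, p7, p4) → 45.5139
  f4: (p9, p4, p13) → 11.4981
  f5: (p9, p10, p13) → 9.7311
  f6: (p9, p10, p4) → 21.5536
  f7: (p12, p10, p13) → 53.3654
  f8: (p6, p10, p2) → 21.3495
  f9: (p6, p3, p10) → 25.5811
  f10: (p5, p3, p7) → 28.1150
  f11: (p15, p7, p13) → 53.1325
  f12: (p15, p12, p13) → 19.3307
  f13: (p14, p10, p2) → 31.5005
  f14: (p14, p12, p10) → 100.1012
  f15: (p0, p5, p3) → 30.6256
  f16: (p0, p6, p2) → 17.5345
  f17: (p0, p6, p3) → 17.8921
  f18: (p11, p14, p2) → 6.6189
  f19: (p11, p15, p12) → 22.2256
  f20: (p11, p14, p12) → 18.6758
  f21: (p11, p0, p2) → 16.4541
  f22: (p11, p0, p5) → 41.0100
  f23: (p16, p15, p7) → 40.2383
  f24: (p16, p11, p15) → 35.3984
  f25: (p16, p5, p7) → 9.9721
  f26: (p16, p11, p5) → 4.8037
Σ area = 768.989

Euler characteristic 15−39+26 = 2 ✓


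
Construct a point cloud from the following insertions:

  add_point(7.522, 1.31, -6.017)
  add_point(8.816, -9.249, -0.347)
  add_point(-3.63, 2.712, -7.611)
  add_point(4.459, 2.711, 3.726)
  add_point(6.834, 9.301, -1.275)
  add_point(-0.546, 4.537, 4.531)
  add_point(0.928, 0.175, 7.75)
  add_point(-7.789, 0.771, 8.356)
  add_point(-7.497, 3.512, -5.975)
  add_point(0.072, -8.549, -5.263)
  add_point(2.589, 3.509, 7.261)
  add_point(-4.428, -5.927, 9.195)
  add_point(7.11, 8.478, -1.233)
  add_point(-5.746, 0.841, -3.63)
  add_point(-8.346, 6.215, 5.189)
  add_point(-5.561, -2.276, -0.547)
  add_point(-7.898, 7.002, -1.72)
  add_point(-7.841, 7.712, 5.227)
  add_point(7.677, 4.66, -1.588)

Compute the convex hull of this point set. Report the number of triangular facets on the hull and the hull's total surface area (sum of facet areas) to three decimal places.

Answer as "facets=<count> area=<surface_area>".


facets=28 area=980.914

16 of the 19 inputs are extreme points: [0, 1, 2, 4, 6, 7, 8, 9, 10, 11, 12, 14, 15, 16, 17, 18].

Facet areas (half cross-product norm):
  f1: (p16, p2, p4) → 57.7306
  f2: (p0, p2, p4) → 52.5838
  f3: (p0, p9, p1) → 55.9551
  f4: (p0, p9, p2) → 61.4830
  f5: (p11, p9, p1) → 75.8049
  f6: (p17, p10, p4) → 63.7229
  f7: (p17, p16, p14) → 5.4763
  f8: (p17, p16, p4) → 52.0113
  f9: (p12, p10, p1) → 85.9675
  f10: (p12, p10, p4) → 4.4257
  f11: (p12, p0, p4) → 2.3685
  f12: (p8, p9, p2) → 23.9184
  f13: (p8, p16, p2) → 10.3498
  f14: (p8, p16, p14) → 13.7694
  f15: (p6, p10, p1) → 26.6962
  f16: (p6, p11, p1) → 60.6583
  f17: (p6, p11, p10) → 3.9696
  f18: (p7, p11, p10) → 39.9210
  f19: (p7, p17, p10) → 39.5869
  f20: (p7, p17, p14) → 3.1548
  f21: (p7, p8, p14) → 34.9882
  f22: (p18, p0, p1) → 33.1045
  f23: (p18, p12, p1) → 5.1808
  f24: (p18, p12, p0) → 8.0612
  f25: (p15, p11, p9) → 49.8576
  f26: (p15, p8, p9) → 37.9424
  f27: (p15, p7, p11) → 35.0004
  f28: (p15, p7, p8) → 37.2246
Σ area = 980.914

Euler characteristic 16−42+28 = 2 ✓


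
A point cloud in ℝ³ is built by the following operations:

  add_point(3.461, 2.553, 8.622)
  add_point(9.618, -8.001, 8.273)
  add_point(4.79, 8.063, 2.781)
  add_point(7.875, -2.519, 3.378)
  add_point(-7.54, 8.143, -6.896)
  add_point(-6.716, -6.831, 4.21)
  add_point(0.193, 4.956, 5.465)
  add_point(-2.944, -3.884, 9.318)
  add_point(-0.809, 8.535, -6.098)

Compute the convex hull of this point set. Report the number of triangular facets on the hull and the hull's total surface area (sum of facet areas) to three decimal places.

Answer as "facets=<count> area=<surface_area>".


Points on the hull: [0, 1, 2, 3, 4, 5, 6, 7, 8] (9 of 9).

Area of each hull facet:
  f1: (p5, p7, p4) → 64.8434
  f2: (p5, p7, p1) → 43.9386
  f3: (p2, p8, p4) → 27.8453
  f4: (p3, p5, p1) → 57.5351
  f5: (p3, p2, p1) → 25.2727
  f6: (p3, p2, p8) → 56.3327
  f7: (p3, p8, p4) → 48.5891
  f8: (p3, p5, p4) → 138.7792
  f9: (p6, p7, p4) → 71.1501
  f10: (p6, p2, p4) → 45.8408
  f11: (p0, p7, p1) → 53.8393
  f12: (p0, p6, p7) → 23.3494
  f13: (p0, p2, p1) → 43.5905
  f14: (p0, p6, p2) → 15.8342
Σ area = 716.740

Euler: V−E+F = 9−21+14 = 2.

facets=14 area=716.740


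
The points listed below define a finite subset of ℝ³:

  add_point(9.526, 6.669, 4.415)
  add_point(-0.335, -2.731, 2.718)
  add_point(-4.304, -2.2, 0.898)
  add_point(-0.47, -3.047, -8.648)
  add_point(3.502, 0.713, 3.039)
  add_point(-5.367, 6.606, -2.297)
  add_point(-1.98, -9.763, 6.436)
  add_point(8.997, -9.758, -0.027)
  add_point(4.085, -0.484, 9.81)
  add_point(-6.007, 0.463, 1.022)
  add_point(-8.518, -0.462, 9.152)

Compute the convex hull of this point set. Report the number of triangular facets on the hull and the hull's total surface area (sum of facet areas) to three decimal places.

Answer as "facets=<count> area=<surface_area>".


facets=12 area=869.606

Extreme-point indices: [0, 3, 5, 6, 7, 8, 9, 10] — 8 of 11 on the boundary.

Per-facet area ½‖(b−a)×(c−a)‖:
  f1: (p3, p6, p10) → 96.7293
  f2: (p7, p3, p0) → 118.4214
  f3: (p7, p3, p6) → 88.8686
  f4: (p8, p0, p10) → 57.6461
  f5: (p8, p6, p10) → 61.7046
  f6: (p8, p7, p0) → 75.0871
  f7: (p8, p7, p6) → 70.3181
  f8: (p5, p0, p10) → 111.9058
  f9: (p5, p3, p0) → 101.4237
  f10: (p9, p3, p10) → 22.5219
  f11: (p9, p5, p10) → 24.6316
  f12: (p9, p5, p3) → 40.3479
Σ area = 869.606

Euler: V−E+F = 8−18+12 = 2.


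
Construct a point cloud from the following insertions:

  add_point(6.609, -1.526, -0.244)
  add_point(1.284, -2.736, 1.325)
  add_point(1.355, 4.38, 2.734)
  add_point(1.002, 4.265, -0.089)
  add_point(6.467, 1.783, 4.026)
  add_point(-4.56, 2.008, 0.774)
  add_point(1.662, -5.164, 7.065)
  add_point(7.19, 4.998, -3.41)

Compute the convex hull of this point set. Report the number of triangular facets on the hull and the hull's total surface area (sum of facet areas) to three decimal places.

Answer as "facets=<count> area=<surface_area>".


facets=12 area=252.421

Hull vertices (8/8): indices [0, 1, 2, 3, 4, 5, 6, 7].

Per-facet area ½‖(b−a)×(c−a)‖:
  f1: (p2, p6, p5) → 34.4067
  f2: (p1, p7, p5) → 40.7682
  f3: (p1, p0, p7) → 19.0649
  f4: (p1, p6, p5) → 21.9966
  f5: (p1, p0, p6) → 17.0286
  f6: (p3, p7, p5) → 8.9068
  f7: (p3, p2, p5) → 8.6327
  f8: (p3, p2, p7) → 9.4035
  f9: (p4, p2, p7) → 22.8143
  f10: (p4, p2, p6) → 26.3493
  f11: (p4, p0, p7) → 19.2466
  f12: (p4, p0, p6) → 23.8025
Σ area = 252.421

Euler: V−E+F = 8−18+12 = 2.


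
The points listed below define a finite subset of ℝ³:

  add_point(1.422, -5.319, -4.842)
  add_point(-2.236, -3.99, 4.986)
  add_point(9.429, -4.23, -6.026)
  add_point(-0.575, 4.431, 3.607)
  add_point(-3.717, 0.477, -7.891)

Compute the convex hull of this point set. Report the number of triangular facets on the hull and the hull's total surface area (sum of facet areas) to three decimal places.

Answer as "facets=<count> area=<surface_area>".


facets=6 area=319.415

Extreme-point indices: [0, 1, 2, 3, 4] — 5 of 5 on the boundary.

Per-facet area ½‖(b−a)×(c−a)‖:
  f1: (p3, p2, p4) → 85.6588
  f2: (p1, p3, p4) → 53.3978
  f3: (p1, p3, p2) → 67.8111
  f4: (p0, p2, p4) → 30.1960
  f5: (p0, p1, p4) → 43.9639
  f6: (p0, p1, p2) → 38.3870
Σ area = 319.415

Euler characteristic 5−9+6 = 2 ✓


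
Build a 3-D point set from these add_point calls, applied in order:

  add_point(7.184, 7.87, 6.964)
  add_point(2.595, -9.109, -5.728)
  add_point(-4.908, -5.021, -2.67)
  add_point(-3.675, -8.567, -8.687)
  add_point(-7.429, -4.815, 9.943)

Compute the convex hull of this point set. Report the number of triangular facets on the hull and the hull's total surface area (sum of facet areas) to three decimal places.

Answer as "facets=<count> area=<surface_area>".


facets=6 area=507.853

5 of the 5 inputs are extreme points: [0, 1, 2, 3, 4].

Area of each hull facet:
  f1: (p1, p0, p4) → 173.5546
  f2: (p3, p1, p4) → 65.7159
  f3: (p3, p1, p0) → 69.7994
  f4: (p2, p0, p4) → 120.7055
  f5: (p2, p3, p4) → 22.1734
  f6: (p2, p3, p0) → 55.9048
Σ area = 507.853

Euler: V−E+F = 5−9+6 = 2.


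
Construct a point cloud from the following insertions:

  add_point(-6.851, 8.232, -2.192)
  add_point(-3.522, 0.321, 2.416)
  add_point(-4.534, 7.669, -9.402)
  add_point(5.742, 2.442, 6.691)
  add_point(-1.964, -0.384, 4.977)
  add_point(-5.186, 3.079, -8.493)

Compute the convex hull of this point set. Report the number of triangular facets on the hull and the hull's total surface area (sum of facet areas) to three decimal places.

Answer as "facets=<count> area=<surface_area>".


facets=8 area=284.519

6 of the 6 inputs are extreme points: [0, 1, 2, 3, 4, 5].

Facet areas (half cross-product norm):
  f1: (p4, p3, p0) → 49.6399
  f2: (p2, p3, p0) → 60.4777
  f3: (p5, p2, p0) → 17.7279
  f4: (p5, p4, p3) → 56.7354
  f5: (p5, p2, p3) → 43.9549
  f6: (p1, p4, p0) → 9.8839
  f7: (p1, p5, p0) → 39.5361
  f8: (p1, p5, p4) → 6.5636
Σ area = 284.519

Check V−E+F: 6 − 12 + 8 = 2.


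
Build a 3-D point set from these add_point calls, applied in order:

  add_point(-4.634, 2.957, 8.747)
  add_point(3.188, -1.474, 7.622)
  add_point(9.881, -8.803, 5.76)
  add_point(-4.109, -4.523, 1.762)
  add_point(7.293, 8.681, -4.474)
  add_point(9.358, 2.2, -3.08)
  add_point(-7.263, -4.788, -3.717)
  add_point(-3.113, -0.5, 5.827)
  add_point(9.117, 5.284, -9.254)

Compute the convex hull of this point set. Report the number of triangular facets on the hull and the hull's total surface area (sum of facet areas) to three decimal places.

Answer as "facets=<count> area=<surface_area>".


8 of the 9 inputs are extreme points: [0, 1, 2, 3, 4, 5, 6, 8].

Triangle areas on the boundary:
  f1: (p0, p4, p6) → 132.1047
  f2: (p8, p2, p6) → 176.6316
  f3: (p8, p4, p6) → 60.4394
  f4: (p3, p2, p6) → 35.3486
  f5: (p3, p0, p6) → 26.0520
  f6: (p3, p0, p2) → 77.5006
  f7: (p1, p4, p2) → 81.4842
  f8: (p1, p0, p2) → 14.2755
  f9: (p1, p0, p4) → 73.9210
  f10: (p5, p4, p2) → 24.7032
  f11: (p5, p8, p2) → 20.3490
  f12: (p5, p8, p4) → 19.0573
Σ area = 741.867

Check V−E+F: 8 − 18 + 12 = 2.

facets=12 area=741.867


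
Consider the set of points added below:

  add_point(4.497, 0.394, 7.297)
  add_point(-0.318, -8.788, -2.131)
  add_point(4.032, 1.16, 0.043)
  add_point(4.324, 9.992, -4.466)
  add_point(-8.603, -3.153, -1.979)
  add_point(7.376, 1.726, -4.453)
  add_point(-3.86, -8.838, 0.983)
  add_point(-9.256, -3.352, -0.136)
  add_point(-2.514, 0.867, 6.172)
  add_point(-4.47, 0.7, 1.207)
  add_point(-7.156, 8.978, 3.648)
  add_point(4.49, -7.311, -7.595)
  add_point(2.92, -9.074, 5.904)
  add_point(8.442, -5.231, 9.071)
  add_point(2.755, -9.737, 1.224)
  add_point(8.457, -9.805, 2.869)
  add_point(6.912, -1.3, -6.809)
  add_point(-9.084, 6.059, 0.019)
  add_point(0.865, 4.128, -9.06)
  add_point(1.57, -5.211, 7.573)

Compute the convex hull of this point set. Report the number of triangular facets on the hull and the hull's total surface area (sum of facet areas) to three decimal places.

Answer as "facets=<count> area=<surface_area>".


facets=32 area=1028.640

Points on the hull: [0, 1, 3, 4, 5, 6, 7, 8, 10, 11, 12, 13, 14, 15, 16, 17, 18, 19] (18 of 20).

Area of each hull facet:
  f1: (p12, p13, p15) → 21.8197
  f2: (p17, p10, p7) → 19.0201
  f3: (p17, p10, p3) → 35.4555
  f4: (p0, p13, p3) → 38.4081
  f5: (p0, p10, p3) → 93.7358
  f6: (p16, p11, p15) → 37.3962
  f7: (p19, p12, p13) → 15.1590
  f8: (p19, p6, p7) → 35.0809
  f9: (p19, p6, p12) → 18.4961
  f10: (p18, p17, p3) → 55.0957
  f11: (p18, p16, p3) → 34.6250
  f12: (p18, p16, p11) → 26.3011
  f13: (p5, p13, p3) → 59.8612
  f14: (p5, p16, p3) → 12.2807
  f15: (p5, p13, p15) → 52.6675
  f16: (p5, p16, p15) → 25.0392
  f17: (p14, p12, p15) → 13.3609
  f18: (p14, p6, p12) → 15.7764
  f19: (p14, p1, p6) → 10.9584
  f20: (p14, p11, p15) → 27.5227
  f21: (p14, p1, p11) → 17.0787
  f22: (p8, p19, p13) → 21.4036
  f23: (p8, p0, p13) → 19.4016
  f24: (p8, p0, p10) → 28.3168
  f25: (p8, p10, p7) → 48.7010
  f26: (p8, p19, p7) → 37.4585
  f27: (p4, p17, p7) → 9.2117
  f28: (p4, p18, p17) → 60.9004
  f29: (p4, p18, p11) → 78.5074
  f30: (p4, p1, p11) → 33.5127
  f31: (p4, p6, p7) → 7.6390
  f32: (p4, p1, p6) → 18.4484
Σ area = 1028.640

Check V−E+F: 18 − 48 + 32 = 2.


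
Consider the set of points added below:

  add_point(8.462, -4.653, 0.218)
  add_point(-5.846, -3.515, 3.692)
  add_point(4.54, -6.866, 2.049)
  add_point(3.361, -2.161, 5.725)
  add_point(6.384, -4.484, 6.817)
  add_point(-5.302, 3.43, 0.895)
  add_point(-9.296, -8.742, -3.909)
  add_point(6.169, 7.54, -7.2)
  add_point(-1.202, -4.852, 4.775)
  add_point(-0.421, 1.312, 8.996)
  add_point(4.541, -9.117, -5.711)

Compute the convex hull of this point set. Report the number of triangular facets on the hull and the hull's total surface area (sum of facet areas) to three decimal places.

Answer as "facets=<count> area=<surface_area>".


Extreme-point indices: [0, 1, 2, 4, 5, 6, 7, 8, 9, 10] — 10 of 11 on the boundary.

Area of each hull facet:
  f1: (p10, p7, p6) → 116.8879
  f2: (p10, p7, p0) → 60.6622
  f3: (p4, p10, p0) → 24.3279
  f4: (p4, p7, p0) → 45.3677
  f5: (p4, p9, p7) → 82.4995
  f6: (p5, p7, p6) → 95.9368
  f7: (p5, p9, p7) → 70.2997
  f8: (p8, p4, p6) → 28.1147
  f9: (p8, p4, p9) → 28.3160
  f10: (p2, p10, p6) → 55.9027
  f11: (p2, p4, p6) → 31.3083
  f12: (p2, p4, p10) → 8.3999
  f13: (p1, p8, p6) → 22.8092
  f14: (p1, p8, p9) → 18.6002
  f15: (p1, p5, p6) → 35.9857
  f16: (p1, p5, p9) → 31.9708
Σ area = 757.389

Euler characteristic 10−24+16 = 2 ✓

facets=16 area=757.389


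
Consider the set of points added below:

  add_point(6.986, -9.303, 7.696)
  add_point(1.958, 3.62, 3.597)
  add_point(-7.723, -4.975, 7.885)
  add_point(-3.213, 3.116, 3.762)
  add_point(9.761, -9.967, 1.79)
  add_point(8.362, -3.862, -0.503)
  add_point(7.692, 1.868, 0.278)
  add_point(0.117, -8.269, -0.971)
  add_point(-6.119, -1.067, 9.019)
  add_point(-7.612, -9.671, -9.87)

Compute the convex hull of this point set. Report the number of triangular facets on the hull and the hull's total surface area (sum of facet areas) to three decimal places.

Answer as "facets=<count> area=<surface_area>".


9 of the 10 inputs are extreme points: [0, 1, 2, 3, 4, 5, 6, 8, 9].

Area of each hull facet:
  f1: (p0, p9, p2) → 140.2382
  f2: (p0, p9, p4) → 67.8591
  f3: (p0, p6, p4) → 39.6445
  f4: (p0, p6, p1) → 45.7865
  f5: (p3, p6, p1) → 10.1194
  f6: (p3, p6, p9) → 110.2884
  f7: (p5, p9, p4) → 64.5870
  f8: (p5, p6, p4) → 9.2599
  f9: (p5, p6, p9) → 54.4783
  f10: (p8, p0, p2) → 33.3780
  f11: (p8, p0, p1) → 75.1679
  f12: (p8, p3, p1) → 16.7602
  f13: (p8, p9, p2) → 35.3042
  f14: (p8, p3, p9) → 70.2224
Σ area = 773.094

Euler characteristic 9−21+14 = 2 ✓

facets=14 area=773.094


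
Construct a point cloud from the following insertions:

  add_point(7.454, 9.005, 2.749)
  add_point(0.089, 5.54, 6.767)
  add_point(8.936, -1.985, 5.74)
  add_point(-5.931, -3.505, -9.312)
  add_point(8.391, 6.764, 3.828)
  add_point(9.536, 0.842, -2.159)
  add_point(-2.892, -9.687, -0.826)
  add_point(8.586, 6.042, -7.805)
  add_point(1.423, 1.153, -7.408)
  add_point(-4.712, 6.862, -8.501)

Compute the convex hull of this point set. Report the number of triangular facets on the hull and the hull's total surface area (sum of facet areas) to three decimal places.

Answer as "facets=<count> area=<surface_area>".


Points on the hull: [0, 1, 2, 3, 4, 5, 6, 7, 9] (9 of 10).

Area of each hull facet:
  f1: (p6, p5, p3) → 87.2003
  f2: (p2, p6, p5) → 64.4506
  f3: (p7, p5, p3) → 66.0436
  f4: (p1, p6, p3) → 93.8383
  f5: (p1, p2, p6) → 88.5297
  f6: (p9, p7, p3) → 69.7189
  f7: (p9, p7, p0) → 73.3385
  f8: (p9, p1, p3) → 84.0403
  f9: (p9, p1, p0) → 71.2666
  f10: (p4, p1, p0) → 11.7794
  f11: (p4, p1, p2) → 39.4486
  f12: (p4, p2, p5) → 32.1478
  f13: (p4, p7, p5) → 32.8512
  f14: (p4, p7, p0) → 14.5288
Σ area = 829.183

Euler characteristic 9−21+14 = 2 ✓

facets=14 area=829.183


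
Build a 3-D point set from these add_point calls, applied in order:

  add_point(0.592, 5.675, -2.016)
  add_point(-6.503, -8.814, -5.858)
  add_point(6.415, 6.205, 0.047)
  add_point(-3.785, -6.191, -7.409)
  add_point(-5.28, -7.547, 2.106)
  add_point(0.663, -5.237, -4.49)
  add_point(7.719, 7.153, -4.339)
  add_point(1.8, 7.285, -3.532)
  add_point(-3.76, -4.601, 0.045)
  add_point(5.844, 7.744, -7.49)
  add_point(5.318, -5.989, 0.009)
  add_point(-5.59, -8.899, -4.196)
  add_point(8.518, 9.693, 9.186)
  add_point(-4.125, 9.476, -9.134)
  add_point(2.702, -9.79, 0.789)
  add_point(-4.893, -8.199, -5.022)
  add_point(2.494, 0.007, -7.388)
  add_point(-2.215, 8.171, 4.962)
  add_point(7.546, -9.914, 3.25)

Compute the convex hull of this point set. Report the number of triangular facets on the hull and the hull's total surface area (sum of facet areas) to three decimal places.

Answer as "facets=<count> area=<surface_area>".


12 of the 19 inputs are extreme points: [1, 3, 4, 6, 9, 11, 12, 13, 14, 16, 17, 18].

Triangle areas on the boundary:
  f1: (p4, p18, p12) → 133.5699
  f2: (p4, p13, p1) → 76.3951
  f3: (p9, p13, p12) → 83.3711
  f4: (p14, p18, p1) → 5.1587
  f5: (p14, p4, p18) → 14.2042
  f6: (p17, p13, p12) → 73.3596
  f7: (p17, p4, p12) → 88.1351
  f8: (p17, p4, p13) → 115.4742
  f9: (p3, p13, p1) → 24.0224
  f10: (p3, p18, p1) → 32.5802
  f11: (p6, p18, p12) → 125.2981
  f12: (p6, p9, p12) → 14.1867
  f13: (p6, p9, p18) → 30.3261
  f14: (p11, p4, p1) → 3.0321
  f15: (p11, p14, p1) → 4.6455
  f16: (p11, p14, p4) → 26.7216
  f17: (p16, p9, p13) → 42.0644
  f18: (p16, p3, p13) → 50.8304
  f19: (p16, p9, p18) → 57.3287
  f20: (p16, p3, p18) → 66.3033
Σ area = 1067.007

Euler characteristic 12−30+20 = 2 ✓

facets=20 area=1067.007


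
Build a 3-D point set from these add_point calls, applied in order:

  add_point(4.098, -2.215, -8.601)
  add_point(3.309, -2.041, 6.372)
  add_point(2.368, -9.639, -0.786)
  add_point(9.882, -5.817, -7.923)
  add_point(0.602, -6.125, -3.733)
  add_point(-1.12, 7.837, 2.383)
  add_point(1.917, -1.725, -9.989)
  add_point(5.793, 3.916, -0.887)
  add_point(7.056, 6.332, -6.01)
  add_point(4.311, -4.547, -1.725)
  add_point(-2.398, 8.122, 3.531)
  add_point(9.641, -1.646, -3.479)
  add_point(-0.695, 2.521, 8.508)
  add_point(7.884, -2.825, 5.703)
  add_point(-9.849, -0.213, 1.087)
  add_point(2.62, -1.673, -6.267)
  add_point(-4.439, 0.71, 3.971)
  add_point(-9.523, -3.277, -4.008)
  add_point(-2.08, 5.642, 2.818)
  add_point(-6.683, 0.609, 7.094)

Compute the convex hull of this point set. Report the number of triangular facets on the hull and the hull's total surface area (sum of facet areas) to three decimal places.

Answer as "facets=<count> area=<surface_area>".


facets=24 area=893.914

14 of the 20 inputs are extreme points: [1, 2, 3, 5, 6, 7, 8, 10, 11, 12, 13, 14, 17, 19].

Facet areas (half cross-product norm):
  f1: (p6, p2, p3) → 48.5686
  f2: (p19, p10, p14) → 31.9798
  f3: (p19, p12, p10) → 24.5373
  f4: (p13, p2, p3) → 59.2993
  f5: (p13, p12, p10) → 37.2877
  f6: (p17, p6, p2) → 72.5879
  f7: (p17, p19, p14) → 12.5371
  f8: (p17, p19, p2) → 80.8410
  f9: (p17, p10, p14) → 29.0622
  f10: (p8, p17, p10) → 103.6721
  f11: (p8, p17, p6) → 62.9673
  f12: (p8, p6, p3) → 46.8720
  f13: (p8, p13, p7) → 14.9399
  f14: (p1, p19, p2) → 53.7204
  f15: (p1, p13, p2) → 24.3643
  f16: (p1, p19, p12) → 19.8065
  f17: (p1, p13, p12) → 9.5739
  f18: (p5, p8, p10) → 0.7751
  f19: (p5, p8, p7) → 23.6166
  f20: (p5, p13, p10) → 11.2779
  f21: (p5, p13, p7) → 40.3503
  f22: (p11, p13, p3) → 22.2754
  f23: (p11, p8, p3) → 24.1964
  f24: (p11, p8, p13) → 38.8051
Σ area = 893.914

Euler: V−E+F = 14−36+24 = 2.


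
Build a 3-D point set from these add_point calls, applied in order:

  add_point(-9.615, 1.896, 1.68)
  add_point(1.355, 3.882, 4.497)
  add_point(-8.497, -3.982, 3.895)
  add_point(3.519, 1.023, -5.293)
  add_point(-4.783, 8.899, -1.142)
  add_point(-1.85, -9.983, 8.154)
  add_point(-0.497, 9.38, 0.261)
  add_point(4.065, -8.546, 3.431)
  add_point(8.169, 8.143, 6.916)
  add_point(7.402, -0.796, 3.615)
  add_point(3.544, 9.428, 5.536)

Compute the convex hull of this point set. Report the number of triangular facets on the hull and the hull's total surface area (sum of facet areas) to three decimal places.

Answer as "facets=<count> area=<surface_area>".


Extreme-point indices: [0, 2, 3, 4, 5, 6, 7, 8, 9, 10] — 10 of 11 on the boundary.

Area of each hull facet:
  f1: (p4, p3, p0) → 54.5349
  f2: (p10, p5, p8) → 50.7030
  f3: (p10, p4, p0) → 46.2272
  f4: (p7, p5, p8) → 65.6552
  f5: (p6, p3, p8) → 59.2836
  f6: (p6, p4, p3) → 24.3601
  f7: (p6, p10, p8) → 10.3727
  f8: (p6, p10, p4) → 8.6031
  f9: (p2, p10, p0) → 48.7892
  f10: (p2, p10, p5) → 89.6688
  f11: (p2, p3, p0) → 47.4691
  f12: (p2, p7, p5) → 37.8321
  f13: (p2, p7, p3) → 83.4879
  f14: (p9, p3, p8) → 46.5630
  f15: (p9, p7, p8) → 17.7608
  f16: (p9, p7, p3) → 41.7189
Σ area = 733.030

Check V−E+F: 10 − 24 + 16 = 2.

facets=16 area=733.030
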